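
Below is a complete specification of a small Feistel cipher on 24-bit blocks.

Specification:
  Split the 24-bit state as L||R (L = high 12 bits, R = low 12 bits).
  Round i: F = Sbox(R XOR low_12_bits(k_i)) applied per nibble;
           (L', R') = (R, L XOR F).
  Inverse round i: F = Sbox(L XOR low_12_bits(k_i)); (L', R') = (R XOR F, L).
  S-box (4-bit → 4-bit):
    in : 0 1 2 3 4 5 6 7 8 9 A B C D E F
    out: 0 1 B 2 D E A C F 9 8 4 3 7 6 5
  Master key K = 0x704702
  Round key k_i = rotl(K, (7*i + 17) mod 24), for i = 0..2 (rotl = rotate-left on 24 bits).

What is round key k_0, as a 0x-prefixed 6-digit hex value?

K = 0x704702
k_0 = rotl(K, (7*0+17) mod 24) = rotl(K, 17) = 0x04E08E

0x04E08E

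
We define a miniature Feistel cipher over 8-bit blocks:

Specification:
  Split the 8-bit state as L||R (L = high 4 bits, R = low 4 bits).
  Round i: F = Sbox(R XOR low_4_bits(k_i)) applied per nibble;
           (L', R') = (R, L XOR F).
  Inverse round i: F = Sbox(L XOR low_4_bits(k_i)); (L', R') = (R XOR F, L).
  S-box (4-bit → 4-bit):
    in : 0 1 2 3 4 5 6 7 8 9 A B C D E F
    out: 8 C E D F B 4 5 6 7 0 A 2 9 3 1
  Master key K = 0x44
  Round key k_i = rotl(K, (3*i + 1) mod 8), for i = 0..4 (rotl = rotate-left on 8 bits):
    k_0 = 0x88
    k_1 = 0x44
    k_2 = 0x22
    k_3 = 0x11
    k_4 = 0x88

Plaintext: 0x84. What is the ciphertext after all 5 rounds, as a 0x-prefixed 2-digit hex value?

s_0 = plaintext = 0x84
s_1 = Round(s_0, k_0) = 0x4A
s_2 = Round(s_1, k_1) = 0xA7
s_3 = Round(s_2, k_2) = 0x71
s_4 = Round(s_3, k_3) = 0x1F
s_5 = Round(s_4, k_4) = 0xF4

0xF4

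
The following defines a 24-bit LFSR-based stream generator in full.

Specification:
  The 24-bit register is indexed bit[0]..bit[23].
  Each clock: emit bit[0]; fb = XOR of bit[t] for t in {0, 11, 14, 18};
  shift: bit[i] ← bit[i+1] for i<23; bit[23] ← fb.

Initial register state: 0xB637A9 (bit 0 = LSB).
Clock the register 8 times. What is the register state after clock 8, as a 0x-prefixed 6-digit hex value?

reg_0 = 0xB637A9
clock 1: out=1, reg = 0x5B1BD4
clock 2: out=0, reg = 0xAD8DEA
clock 3: out=0, reg = 0x56C6F5
clock 4: out=1, reg = 0xAB637A
clock 5: out=0, reg = 0xD5B1BD
clock 6: out=1, reg = 0x6AD8DE
clock 7: out=0, reg = 0x356C6F
clock 8: out=1, reg = 0x1AB637

0x1AB637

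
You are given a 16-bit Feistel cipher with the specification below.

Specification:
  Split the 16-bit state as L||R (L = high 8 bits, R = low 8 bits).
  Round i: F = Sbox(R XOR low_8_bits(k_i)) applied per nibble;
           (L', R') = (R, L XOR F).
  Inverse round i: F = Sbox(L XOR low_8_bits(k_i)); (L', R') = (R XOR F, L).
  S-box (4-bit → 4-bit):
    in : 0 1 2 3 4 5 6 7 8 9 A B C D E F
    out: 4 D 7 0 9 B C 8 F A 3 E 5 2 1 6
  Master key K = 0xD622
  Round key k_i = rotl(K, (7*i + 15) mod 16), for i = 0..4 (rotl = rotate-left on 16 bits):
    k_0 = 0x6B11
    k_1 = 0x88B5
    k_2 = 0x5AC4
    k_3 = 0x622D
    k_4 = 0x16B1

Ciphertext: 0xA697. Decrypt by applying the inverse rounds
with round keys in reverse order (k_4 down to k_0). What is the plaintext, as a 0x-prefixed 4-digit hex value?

0x063C

s_0 = ciphertext = 0xA697
s_1 = InvRound(s_0, k_4) = 0x4FA6
s_2 = InvRound(s_1, k_3) = 0x614F
s_3 = InvRound(s_2, k_2) = 0x7461
s_4 = InvRound(s_3, k_1) = 0x3C74
s_5 = InvRound(s_4, k_0) = 0x063C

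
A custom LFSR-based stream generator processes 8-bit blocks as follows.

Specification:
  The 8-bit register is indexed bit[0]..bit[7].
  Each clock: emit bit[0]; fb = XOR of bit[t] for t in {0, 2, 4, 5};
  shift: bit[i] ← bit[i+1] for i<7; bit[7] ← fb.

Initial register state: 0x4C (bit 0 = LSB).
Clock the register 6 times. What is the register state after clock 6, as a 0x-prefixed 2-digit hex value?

0x05

reg_0 = 0x4C
clock 1: out=0, reg = 0xA6
clock 2: out=0, reg = 0x53
clock 3: out=1, reg = 0x29
clock 4: out=1, reg = 0x14
clock 5: out=0, reg = 0x0A
clock 6: out=0, reg = 0x05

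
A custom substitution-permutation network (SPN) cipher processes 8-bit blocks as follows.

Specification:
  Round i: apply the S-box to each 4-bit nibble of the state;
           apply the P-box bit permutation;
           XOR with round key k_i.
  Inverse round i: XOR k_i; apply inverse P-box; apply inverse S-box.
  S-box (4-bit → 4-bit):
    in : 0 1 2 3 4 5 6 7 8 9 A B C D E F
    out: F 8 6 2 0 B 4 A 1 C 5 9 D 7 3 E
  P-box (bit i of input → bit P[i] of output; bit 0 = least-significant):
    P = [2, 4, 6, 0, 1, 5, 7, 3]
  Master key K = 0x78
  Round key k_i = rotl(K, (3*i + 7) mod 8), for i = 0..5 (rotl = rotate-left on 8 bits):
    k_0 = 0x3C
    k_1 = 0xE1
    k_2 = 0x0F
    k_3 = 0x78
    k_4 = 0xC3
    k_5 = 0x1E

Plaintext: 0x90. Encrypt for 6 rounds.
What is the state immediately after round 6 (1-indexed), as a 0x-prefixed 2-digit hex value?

s_0 = plaintext = 0x90
s_1 = Round(s_0, k_0) = 0xE1
s_2 = Round(s_1, k_1) = 0xC2
s_3 = Round(s_2, k_2) = 0xD5
s_4 = Round(s_3, k_3) = 0xCF
s_5 = Round(s_4, k_4) = 0x18
s_6 = Round(s_5, k_5) = 0x12

0x12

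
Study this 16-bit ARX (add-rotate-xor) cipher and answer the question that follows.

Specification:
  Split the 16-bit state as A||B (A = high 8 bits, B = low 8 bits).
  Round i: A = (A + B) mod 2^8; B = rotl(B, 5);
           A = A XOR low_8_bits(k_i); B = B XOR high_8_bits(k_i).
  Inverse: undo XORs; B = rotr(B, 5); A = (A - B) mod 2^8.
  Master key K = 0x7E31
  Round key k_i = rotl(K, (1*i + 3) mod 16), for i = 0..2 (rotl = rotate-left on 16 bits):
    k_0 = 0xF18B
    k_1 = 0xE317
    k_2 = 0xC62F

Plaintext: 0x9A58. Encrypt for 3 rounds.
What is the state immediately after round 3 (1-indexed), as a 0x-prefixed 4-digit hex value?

0x0F51

s_0 = plaintext = 0x9A58
s_1 = Round(s_0, k_0) = 0x79FA
s_2 = Round(s_1, k_1) = 0x64BC
s_3 = Round(s_2, k_2) = 0x0F51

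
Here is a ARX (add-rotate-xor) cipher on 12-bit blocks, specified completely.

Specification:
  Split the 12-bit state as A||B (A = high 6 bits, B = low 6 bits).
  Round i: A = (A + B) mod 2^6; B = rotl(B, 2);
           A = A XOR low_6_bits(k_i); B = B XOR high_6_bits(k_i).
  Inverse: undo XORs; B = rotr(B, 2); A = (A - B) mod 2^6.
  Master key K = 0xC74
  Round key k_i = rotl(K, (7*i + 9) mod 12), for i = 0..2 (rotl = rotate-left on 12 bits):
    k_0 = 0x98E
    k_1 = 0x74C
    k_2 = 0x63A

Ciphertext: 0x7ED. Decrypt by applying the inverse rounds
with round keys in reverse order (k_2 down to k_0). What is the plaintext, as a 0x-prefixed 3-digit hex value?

s_0 = ciphertext = 0x7ED
s_1 = InvRound(s_0, k_2) = 0x21D
s_2 = InvRound(s_1, k_1) = 0x100
s_3 = InvRound(s_2, k_0) = 0x869

0x869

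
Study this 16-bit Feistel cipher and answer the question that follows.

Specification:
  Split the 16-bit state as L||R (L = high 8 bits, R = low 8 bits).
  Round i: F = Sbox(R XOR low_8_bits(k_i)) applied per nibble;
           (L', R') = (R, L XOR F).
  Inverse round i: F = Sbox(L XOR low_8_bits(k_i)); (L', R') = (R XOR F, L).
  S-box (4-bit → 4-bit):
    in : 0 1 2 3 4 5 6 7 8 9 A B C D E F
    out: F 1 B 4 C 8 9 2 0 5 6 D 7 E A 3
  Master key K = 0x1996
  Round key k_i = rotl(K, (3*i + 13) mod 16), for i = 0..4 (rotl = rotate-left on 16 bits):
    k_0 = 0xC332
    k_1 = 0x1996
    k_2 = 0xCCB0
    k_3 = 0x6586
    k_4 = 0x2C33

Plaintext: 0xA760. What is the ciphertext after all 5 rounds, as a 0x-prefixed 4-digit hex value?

0x3224

s_0 = plaintext = 0xA760
s_1 = Round(s_0, k_0) = 0x602C
s_2 = Round(s_1, k_1) = 0x2CB6
s_3 = Round(s_2, k_2) = 0xB6D5
s_4 = Round(s_3, k_3) = 0xD532
s_5 = Round(s_4, k_4) = 0x3224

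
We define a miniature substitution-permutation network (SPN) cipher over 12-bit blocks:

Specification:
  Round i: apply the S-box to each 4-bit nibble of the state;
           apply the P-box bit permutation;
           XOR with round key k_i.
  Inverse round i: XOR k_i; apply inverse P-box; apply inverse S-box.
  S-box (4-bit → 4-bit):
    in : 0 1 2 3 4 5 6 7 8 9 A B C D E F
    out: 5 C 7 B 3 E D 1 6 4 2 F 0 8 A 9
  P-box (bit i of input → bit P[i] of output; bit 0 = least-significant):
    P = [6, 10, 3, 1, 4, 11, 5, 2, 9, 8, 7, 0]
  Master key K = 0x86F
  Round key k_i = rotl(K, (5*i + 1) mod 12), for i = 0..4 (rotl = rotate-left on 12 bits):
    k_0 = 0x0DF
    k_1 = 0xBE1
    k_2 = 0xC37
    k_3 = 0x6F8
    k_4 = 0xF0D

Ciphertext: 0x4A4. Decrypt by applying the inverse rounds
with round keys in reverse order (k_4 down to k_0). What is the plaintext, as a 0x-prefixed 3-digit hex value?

s_0 = ciphertext = 0x4A4
s_1 = InvRound(s_0, k_4) = 0xB89
s_2 = InvRound(s_1, k_3) = 0xE24
s_3 = InvRound(s_2, k_2) = 0xF7D
s_4 = InvRound(s_3, k_1) = 0x9F8
s_5 = InvRound(s_4, k_0) = 0xE5D

0xE5D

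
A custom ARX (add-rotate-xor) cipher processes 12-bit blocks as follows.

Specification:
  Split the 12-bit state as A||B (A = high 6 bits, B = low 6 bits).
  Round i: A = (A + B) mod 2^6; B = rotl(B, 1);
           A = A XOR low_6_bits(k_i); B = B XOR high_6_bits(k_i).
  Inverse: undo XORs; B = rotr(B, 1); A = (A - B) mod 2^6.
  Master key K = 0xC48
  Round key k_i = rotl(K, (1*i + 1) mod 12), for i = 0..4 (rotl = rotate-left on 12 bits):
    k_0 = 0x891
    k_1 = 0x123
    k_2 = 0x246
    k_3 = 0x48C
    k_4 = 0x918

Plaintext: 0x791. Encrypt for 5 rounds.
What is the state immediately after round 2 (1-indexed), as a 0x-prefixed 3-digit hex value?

0x744

s_0 = plaintext = 0x791
s_1 = Round(s_0, k_0) = 0xF80
s_2 = Round(s_1, k_1) = 0x744
s_3 = Round(s_2, k_2) = 0x9C1
s_4 = Round(s_3, k_3) = 0x910
s_5 = Round(s_4, k_4) = 0xB04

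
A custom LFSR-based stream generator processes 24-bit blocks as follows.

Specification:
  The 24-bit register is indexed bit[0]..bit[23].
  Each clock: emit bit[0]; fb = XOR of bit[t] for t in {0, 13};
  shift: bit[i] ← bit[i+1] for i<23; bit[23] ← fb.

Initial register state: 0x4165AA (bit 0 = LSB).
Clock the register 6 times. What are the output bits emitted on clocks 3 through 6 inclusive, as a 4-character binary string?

reg_0 = 0x4165AA
clock 1: out=0, reg = 0xA0B2D5
clock 2: out=1, reg = 0x50596A
clock 3: out=0, reg = 0x282CB5
clock 4: out=1, reg = 0x14165A
clock 5: out=0, reg = 0x0A0B2D
clock 6: out=1, reg = 0x850596

0101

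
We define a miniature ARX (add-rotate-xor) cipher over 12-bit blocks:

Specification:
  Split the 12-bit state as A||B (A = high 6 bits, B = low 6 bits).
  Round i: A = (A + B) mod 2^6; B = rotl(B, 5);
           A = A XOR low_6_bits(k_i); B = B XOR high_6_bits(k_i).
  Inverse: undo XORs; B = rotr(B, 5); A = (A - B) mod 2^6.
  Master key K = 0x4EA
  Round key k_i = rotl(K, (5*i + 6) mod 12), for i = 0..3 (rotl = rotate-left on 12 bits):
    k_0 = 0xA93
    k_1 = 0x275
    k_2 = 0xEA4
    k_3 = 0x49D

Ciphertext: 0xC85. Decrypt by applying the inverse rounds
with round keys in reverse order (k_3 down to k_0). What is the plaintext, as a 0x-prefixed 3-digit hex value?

s_0 = ciphertext = 0xC85
s_1 = InvRound(s_0, k_3) = 0x06E
s_2 = InvRound(s_1, k_2) = 0xF68
s_3 = InvRound(s_2, k_1) = 0x143
s_4 = InvRound(s_3, k_0) = 0x0D3

0x0D3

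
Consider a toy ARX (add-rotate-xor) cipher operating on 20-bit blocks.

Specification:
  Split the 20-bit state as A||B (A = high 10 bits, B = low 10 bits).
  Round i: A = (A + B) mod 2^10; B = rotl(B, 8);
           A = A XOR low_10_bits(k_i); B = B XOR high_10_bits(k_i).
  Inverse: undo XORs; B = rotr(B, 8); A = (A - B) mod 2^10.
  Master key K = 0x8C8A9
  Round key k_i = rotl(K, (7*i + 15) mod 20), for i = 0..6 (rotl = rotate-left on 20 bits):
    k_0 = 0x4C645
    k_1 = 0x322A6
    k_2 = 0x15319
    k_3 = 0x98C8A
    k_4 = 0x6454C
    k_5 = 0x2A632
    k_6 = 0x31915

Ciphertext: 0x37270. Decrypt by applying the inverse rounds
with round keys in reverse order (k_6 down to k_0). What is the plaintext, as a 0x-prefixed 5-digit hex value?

0x0D284

s_0 = ciphertext = 0x37270
s_1 = InvRound(s_0, k_6) = 0xBBEDA
s_2 = InvRound(s_1, k_5) = 0xC3DCE
s_3 = InvRound(s_2, k_4) = 0x31D7C
s_4 = InvRound(s_3, k_3) = 0xF387F
s_5 = InvRound(s_4, k_2) = 0x0ACAC
s_6 = InvRound(s_5, k_1) = 0x3F590
s_7 = InvRound(s_6, k_0) = 0x0D284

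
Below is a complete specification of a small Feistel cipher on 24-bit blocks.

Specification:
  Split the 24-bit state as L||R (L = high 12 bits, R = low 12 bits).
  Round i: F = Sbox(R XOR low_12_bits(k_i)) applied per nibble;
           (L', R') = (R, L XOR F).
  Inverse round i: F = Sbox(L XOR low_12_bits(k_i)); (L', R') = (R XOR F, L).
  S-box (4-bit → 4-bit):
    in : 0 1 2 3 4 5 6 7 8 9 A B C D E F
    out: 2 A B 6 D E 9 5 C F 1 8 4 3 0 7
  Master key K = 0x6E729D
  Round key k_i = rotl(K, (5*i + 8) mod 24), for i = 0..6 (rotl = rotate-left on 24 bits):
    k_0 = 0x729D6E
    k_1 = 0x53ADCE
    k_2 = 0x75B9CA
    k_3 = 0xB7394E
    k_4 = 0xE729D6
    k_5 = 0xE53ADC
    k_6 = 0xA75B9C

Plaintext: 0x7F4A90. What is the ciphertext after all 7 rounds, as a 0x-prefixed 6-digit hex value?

s_0 = plaintext = 0x7F4A90
s_1 = Round(s_0, k_0) = 0xA90284
s_2 = Round(s_1, k_1) = 0x284D41
s_3 = Round(s_2, k_2) = 0xD41F4C
s_4 = Round(s_3, k_3) = 0xF4C46A
s_5 = Round(s_4, k_4) = 0x46ACC8
s_6 = Round(s_5, k_5) = 0xCC8DC7
s_7 = Round(s_6, k_6) = 0xDC7520

0xDC7520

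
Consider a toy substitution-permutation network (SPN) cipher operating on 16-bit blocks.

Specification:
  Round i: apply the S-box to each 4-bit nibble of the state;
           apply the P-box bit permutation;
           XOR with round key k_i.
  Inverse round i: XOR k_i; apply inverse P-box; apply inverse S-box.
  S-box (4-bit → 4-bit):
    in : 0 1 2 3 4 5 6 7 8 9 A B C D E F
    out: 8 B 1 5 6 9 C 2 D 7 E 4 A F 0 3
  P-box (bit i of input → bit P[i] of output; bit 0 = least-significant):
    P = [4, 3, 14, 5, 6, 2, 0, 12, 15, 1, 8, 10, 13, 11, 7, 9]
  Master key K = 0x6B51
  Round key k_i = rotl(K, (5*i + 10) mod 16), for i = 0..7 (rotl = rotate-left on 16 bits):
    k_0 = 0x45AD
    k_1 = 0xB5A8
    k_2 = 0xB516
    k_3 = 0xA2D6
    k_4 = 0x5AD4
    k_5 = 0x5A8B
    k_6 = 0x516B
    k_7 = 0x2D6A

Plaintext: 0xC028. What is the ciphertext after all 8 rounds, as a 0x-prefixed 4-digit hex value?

s_0 = plaintext = 0xC028
s_1 = Round(s_0, k_0) = 0x0BDD
s_2 = Round(s_1, k_1) = 0xE6D5
s_3 = Round(s_2, k_2) = 0xA063
s_4 = Round(s_3, k_3) = 0xFC47
s_5 = Round(s_4, k_4) = 0x76DB
s_6 = Round(s_5, k_5) = 0x07CE
s_7 = Round(s_6, k_6) = 0x436D
s_8 = Round(s_7, k_7) = 0xF4D3

0xF4D3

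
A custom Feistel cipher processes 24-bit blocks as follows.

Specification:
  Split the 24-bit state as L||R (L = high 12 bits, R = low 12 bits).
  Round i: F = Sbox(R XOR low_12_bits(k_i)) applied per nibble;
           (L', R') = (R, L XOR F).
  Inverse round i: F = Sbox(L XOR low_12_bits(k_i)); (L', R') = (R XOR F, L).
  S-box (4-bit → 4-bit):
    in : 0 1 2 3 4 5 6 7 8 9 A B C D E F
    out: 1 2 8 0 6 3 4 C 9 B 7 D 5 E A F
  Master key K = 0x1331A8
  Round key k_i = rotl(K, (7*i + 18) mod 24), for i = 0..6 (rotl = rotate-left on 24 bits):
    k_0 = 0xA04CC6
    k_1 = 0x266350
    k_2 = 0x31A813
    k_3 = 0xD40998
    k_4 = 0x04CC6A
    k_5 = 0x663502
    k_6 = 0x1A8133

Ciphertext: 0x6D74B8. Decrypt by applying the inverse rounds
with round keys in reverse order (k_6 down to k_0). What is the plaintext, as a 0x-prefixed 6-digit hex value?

0x91EDC3

s_0 = ciphertext = 0x6D74B8
s_1 = InvRound(s_0, k_6) = 0x81E6D7
s_2 = InvRound(s_1, k_5) = 0x8F281E
s_3 = InvRound(s_2, k_4) = 0xEA78F2
s_4 = InvRound(s_3, k_3) = 0x4FDEA7
s_5 = InvRound(s_4, k_2) = 0xB0D4FD
s_6 = InvRound(s_5, k_1) = 0xDC3B0D
s_7 = InvRound(s_6, k_0) = 0x91EDC3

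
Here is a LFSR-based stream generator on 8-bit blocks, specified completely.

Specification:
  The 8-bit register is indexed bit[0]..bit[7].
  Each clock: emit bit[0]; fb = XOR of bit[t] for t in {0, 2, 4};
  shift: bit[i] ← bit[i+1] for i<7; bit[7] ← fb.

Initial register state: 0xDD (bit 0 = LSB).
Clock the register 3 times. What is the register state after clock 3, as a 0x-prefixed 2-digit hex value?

0xFB

reg_0 = 0xDD
clock 1: out=1, reg = 0xEE
clock 2: out=0, reg = 0xF7
clock 3: out=1, reg = 0xFB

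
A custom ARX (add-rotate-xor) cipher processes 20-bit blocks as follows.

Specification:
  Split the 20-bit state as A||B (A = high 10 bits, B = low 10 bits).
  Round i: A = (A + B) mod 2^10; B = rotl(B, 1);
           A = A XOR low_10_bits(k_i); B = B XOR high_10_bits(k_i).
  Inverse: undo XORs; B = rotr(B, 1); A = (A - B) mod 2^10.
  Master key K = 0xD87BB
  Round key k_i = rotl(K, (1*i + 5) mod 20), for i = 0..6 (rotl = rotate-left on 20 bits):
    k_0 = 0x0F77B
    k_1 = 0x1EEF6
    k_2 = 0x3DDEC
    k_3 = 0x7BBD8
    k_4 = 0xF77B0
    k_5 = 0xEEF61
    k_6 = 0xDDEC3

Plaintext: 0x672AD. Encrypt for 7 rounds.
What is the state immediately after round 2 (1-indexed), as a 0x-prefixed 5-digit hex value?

s_0 = plaintext = 0x672AD
s_1 = Round(s_0, k_0) = 0xCC966
s_2 = Round(s_1, k_1) = 0x9BAB7
s_3 = Round(s_2, k_2) = 0x32598
s_4 = Round(s_3, k_3) = 0x6E6DE
s_5 = Round(s_4, k_4) = 0xC9E60
s_6 = Round(s_5, k_5) = 0xB9B7A
s_7 = Round(s_6, k_6) = 0x28D82

0x9BAB7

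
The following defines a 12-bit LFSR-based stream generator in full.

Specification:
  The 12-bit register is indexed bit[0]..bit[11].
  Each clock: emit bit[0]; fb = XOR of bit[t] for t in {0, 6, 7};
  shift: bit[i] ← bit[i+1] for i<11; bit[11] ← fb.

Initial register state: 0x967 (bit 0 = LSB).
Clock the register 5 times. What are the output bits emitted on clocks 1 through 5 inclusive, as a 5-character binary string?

11100

reg_0 = 0x967
clock 1: out=1, reg = 0x4B3
clock 2: out=1, reg = 0x259
clock 3: out=1, reg = 0x12C
clock 4: out=0, reg = 0x096
clock 5: out=0, reg = 0x84B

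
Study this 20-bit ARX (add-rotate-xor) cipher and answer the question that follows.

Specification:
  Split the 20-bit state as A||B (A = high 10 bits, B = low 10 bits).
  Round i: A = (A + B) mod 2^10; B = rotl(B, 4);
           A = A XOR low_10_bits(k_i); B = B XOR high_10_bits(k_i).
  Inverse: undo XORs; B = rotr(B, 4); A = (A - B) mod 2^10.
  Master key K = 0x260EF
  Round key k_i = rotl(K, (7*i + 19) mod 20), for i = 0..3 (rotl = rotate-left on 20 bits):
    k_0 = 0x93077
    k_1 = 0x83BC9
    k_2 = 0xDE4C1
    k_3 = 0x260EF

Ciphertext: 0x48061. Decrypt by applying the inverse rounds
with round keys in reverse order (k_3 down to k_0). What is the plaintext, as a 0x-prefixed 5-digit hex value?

s_0 = ciphertext = 0x48061
s_1 = InvRound(s_0, k_3) = 0xE024F
s_2 = InvRound(s_1, k_2) = 0x6B993
s_3 = InvRound(s_2, k_1) = 0xBBB79
s_4 = InvRound(s_3, k_0) = 0x51953

0x51953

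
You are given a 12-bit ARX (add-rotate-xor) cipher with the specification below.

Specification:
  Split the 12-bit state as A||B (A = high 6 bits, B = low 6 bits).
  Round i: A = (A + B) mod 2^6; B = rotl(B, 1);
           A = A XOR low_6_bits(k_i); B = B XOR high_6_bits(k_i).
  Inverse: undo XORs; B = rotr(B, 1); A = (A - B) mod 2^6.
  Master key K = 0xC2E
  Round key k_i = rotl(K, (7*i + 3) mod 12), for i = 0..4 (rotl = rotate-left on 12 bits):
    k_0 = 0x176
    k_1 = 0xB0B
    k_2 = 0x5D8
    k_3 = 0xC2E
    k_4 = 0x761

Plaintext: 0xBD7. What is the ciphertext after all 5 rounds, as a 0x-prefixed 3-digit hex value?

s_0 = plaintext = 0xBD7
s_1 = Round(s_0, k_0) = 0xC2B
s_2 = Round(s_1, k_1) = 0x43B
s_3 = Round(s_2, k_2) = 0x4E0
s_4 = Round(s_3, k_3) = 0x771
s_5 = Round(s_4, k_4) = 0xBFE

0xBFE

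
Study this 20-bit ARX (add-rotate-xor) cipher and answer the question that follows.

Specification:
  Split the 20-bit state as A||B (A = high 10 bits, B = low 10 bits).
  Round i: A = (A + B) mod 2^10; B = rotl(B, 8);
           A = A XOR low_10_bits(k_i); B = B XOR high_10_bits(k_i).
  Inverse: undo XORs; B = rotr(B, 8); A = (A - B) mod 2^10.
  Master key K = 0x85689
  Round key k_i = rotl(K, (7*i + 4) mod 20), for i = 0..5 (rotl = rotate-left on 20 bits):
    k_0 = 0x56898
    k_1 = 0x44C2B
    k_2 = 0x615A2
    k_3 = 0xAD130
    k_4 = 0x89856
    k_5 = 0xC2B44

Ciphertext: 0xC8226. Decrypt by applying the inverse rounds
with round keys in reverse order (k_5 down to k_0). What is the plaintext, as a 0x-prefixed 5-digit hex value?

s_0 = ciphertext = 0xC8226
s_1 = InvRound(s_0, k_5) = 0xECCB1
s_2 = InvRound(s_1, k_4) = 0x61E5E
s_3 = InvRound(s_2, k_3) = 0x43FA8
s_4 = InvRound(s_3, k_2) = 0xFDCB6
s_5 = InvRound(s_4, k_1) = 0x51E95
s_6 = InvRound(s_5, k_0) = 0xA833F

0xA833F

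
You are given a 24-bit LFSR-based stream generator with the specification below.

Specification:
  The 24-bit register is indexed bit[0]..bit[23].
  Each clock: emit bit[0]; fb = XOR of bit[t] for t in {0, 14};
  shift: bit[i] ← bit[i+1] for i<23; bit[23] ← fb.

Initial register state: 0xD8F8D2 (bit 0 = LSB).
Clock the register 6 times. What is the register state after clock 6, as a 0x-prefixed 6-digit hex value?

reg_0 = 0xD8F8D2
clock 1: out=0, reg = 0xEC7C69
clock 2: out=1, reg = 0x763E34
clock 3: out=0, reg = 0x3B1F1A
clock 4: out=0, reg = 0x1D8F8D
clock 5: out=1, reg = 0x8EC7C6
clock 6: out=0, reg = 0xC763E3

0xC763E3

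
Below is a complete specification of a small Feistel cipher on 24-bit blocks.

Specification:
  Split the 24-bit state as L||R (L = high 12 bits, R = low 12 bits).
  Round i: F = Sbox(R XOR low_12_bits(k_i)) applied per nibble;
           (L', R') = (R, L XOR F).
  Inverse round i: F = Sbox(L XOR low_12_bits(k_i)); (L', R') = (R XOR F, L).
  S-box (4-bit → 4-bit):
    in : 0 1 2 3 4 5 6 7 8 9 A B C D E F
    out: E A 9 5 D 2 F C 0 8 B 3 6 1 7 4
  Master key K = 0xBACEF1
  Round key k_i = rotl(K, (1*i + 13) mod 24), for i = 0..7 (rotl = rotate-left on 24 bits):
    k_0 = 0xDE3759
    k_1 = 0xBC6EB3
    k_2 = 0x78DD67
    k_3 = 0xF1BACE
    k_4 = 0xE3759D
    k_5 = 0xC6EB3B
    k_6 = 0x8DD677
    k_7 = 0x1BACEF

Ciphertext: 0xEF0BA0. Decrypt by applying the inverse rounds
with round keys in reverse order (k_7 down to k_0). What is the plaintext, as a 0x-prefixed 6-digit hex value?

0x68DE95

s_0 = ciphertext = 0xEF0BA0
s_1 = InvRound(s_0, k_7) = 0x204EF0
s_2 = InvRound(s_1, k_6) = 0x335204
s_3 = InvRound(s_2, k_5) = 0x2E3335
s_4 = InvRound(s_3, k_4) = 0xFF22E3
s_5 = InvRound(s_4, k_3) = 0x0B5FF2
s_6 = InvRound(s_5, k_2) = 0xEEB0B5
s_7 = InvRound(s_6, k_1) = 0xE95EEB
s_8 = InvRound(s_7, k_0) = 0x68DE95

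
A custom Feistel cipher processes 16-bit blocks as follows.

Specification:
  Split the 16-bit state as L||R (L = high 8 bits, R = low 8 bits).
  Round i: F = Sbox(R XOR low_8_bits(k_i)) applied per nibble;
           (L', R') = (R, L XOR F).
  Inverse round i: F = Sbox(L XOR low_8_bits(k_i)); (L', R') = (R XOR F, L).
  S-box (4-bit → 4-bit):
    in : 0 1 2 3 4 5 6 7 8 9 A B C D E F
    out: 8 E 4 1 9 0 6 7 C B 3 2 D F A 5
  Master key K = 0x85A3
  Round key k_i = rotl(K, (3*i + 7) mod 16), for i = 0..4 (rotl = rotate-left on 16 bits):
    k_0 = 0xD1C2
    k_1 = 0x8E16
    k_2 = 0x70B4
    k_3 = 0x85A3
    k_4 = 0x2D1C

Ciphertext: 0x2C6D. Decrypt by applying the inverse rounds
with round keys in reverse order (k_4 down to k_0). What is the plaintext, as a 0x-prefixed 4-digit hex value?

s_0 = ciphertext = 0x2C6D
s_1 = InvRound(s_0, k_4) = 0x752C
s_2 = InvRound(s_1, k_3) = 0xDA75
s_3 = InvRound(s_2, k_2) = 0x1FDA
s_4 = InvRound(s_3, k_1) = 0x511F
s_5 = InvRound(s_4, k_0) = 0xAE51

0xAE51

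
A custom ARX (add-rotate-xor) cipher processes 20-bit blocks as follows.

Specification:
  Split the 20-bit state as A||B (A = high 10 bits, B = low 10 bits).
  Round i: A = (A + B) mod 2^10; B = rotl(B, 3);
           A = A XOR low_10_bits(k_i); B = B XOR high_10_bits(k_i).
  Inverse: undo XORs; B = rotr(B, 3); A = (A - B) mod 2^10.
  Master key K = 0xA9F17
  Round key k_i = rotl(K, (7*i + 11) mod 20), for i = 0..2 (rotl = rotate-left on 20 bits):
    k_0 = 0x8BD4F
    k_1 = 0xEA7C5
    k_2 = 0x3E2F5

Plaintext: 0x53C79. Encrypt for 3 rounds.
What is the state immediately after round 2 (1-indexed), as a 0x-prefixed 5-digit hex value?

0x6AC92

s_0 = plaintext = 0x53C79
s_1 = Round(s_0, k_0) = 0x21DE7
s_2 = Round(s_1, k_1) = 0x6AC92
s_3 = Round(s_2, k_2) = 0x32069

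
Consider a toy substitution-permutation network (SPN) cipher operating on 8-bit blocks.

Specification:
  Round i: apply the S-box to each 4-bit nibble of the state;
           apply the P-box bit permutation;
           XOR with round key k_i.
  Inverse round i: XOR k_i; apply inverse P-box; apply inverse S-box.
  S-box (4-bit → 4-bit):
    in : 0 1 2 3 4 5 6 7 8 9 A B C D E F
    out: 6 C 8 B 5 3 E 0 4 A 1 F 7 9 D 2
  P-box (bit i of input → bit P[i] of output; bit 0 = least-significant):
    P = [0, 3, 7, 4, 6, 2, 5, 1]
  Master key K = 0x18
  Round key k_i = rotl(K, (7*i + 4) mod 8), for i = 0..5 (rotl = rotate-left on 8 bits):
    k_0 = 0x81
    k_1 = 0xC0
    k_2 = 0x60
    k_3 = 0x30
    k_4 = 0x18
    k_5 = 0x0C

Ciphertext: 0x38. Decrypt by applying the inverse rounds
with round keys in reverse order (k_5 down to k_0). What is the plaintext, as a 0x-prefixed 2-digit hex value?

0x55

s_0 = ciphertext = 0x38
s_1 = InvRound(s_0, k_5) = 0x02
s_2 = InvRound(s_1, k_4) = 0x29
s_3 = InvRound(s_2, k_3) = 0x73
s_4 = InvRound(s_3, k_2) = 0x2D
s_5 = InvRound(s_4, k_1) = 0xCC
s_6 = InvRound(s_5, k_0) = 0x55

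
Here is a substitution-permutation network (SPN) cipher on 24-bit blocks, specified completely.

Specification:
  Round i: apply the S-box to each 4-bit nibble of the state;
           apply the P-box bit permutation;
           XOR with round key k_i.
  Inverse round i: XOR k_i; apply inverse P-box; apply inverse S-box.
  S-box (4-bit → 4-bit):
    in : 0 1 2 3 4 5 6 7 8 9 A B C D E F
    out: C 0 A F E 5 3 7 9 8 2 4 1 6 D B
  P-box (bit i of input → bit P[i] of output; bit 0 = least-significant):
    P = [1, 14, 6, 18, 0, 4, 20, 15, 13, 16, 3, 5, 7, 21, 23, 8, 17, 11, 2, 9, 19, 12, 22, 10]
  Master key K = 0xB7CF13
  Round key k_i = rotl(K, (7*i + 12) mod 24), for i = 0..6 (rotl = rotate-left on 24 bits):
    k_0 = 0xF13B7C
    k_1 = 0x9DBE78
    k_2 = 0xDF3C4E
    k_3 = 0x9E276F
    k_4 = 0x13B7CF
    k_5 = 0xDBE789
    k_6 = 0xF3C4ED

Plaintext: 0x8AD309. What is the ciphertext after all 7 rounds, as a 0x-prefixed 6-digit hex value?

0x560A94

s_0 = plaintext = 0x8AD309
s_1 = Round(s_0, k_0) = 0x4C9754
s_2 = Round(s_1, k_1) = 0xCACB31
s_3 = Round(s_2, k_2) = 0xC7B4D7
s_4 = Round(s_3, k_3) = 0x056F11
s_5 = Round(s_4, k_4) = 0x70936B
s_6 = Round(s_5, k_5) = 0x92D4F4
s_7 = Round(s_6, k_6) = 0x560A94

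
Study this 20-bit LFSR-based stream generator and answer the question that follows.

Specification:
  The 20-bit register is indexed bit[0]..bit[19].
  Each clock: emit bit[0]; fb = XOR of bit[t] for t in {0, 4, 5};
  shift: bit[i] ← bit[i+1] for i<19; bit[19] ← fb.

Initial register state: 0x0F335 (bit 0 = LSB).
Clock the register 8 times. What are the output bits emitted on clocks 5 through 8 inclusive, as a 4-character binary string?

reg_0 = 0x0F335
clock 1: out=1, reg = 0x8799A
clock 2: out=0, reg = 0xC3CCD
clock 3: out=1, reg = 0xE1E66
clock 4: out=0, reg = 0xF0F33
clock 5: out=1, reg = 0xF8799
clock 6: out=1, reg = 0x7C3CC
clock 7: out=0, reg = 0x3E1E6
clock 8: out=0, reg = 0x9F0F3

1100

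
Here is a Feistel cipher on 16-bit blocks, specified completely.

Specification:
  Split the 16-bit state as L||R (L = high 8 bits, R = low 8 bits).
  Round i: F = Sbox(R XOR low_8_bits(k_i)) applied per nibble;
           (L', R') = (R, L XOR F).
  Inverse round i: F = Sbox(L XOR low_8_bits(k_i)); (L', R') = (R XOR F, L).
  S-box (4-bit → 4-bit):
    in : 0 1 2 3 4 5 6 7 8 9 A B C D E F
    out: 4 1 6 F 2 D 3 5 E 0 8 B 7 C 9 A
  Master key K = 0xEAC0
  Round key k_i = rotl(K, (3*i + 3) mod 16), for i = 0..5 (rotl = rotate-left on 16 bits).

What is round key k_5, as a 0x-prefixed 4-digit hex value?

0xAB03

K = 0xEAC0
k_0 = rotl(K, (3*0+3) mod 16) = rotl(K, 3) = 0x5607
k_1 = rotl(K, (3*1+3) mod 16) = rotl(K, 6) = 0xB03A
k_2 = rotl(K, (3*2+3) mod 16) = rotl(K, 9) = 0x81D5
k_3 = rotl(K, (3*3+3) mod 16) = rotl(K, 12) = 0x0EAC
k_4 = rotl(K, (3*4+3) mod 16) = rotl(K, 15) = 0x7560
k_5 = rotl(K, (3*5+3) mod 16) = rotl(K, 2) = 0xAB03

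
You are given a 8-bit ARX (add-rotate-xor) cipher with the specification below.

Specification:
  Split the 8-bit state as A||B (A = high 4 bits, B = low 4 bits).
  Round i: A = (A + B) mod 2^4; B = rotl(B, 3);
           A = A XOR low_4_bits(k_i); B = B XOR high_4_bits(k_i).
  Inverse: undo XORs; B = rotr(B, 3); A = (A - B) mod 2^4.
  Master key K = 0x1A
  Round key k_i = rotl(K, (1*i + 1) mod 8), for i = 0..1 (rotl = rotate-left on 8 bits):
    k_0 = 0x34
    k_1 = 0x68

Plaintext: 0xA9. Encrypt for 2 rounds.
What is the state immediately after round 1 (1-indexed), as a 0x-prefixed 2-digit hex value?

0x7F

s_0 = plaintext = 0xA9
s_1 = Round(s_0, k_0) = 0x7F
s_2 = Round(s_1, k_1) = 0xE9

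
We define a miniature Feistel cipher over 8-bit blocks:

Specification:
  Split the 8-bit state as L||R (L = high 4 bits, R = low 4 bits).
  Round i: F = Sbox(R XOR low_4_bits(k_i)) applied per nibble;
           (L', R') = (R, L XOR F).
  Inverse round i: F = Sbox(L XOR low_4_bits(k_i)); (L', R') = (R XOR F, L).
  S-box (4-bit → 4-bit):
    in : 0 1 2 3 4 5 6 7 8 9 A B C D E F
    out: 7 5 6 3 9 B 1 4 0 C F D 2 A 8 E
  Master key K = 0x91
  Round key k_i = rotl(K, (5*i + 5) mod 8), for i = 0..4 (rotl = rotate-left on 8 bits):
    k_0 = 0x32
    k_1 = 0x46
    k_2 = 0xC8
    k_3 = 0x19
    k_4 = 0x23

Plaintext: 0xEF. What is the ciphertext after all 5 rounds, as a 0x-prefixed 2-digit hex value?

s_0 = plaintext = 0xEF
s_1 = Round(s_0, k_0) = 0xF4
s_2 = Round(s_1, k_1) = 0x49
s_3 = Round(s_2, k_2) = 0x91
s_4 = Round(s_3, k_3) = 0x19
s_5 = Round(s_4, k_4) = 0x9E

0x9E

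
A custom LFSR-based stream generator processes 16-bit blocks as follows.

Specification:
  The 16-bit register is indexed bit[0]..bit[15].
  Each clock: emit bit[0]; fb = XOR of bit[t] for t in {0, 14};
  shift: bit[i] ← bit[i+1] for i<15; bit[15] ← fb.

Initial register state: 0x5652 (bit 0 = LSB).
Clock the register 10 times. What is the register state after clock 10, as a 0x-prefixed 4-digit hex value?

reg_0 = 0x5652
clock 1: out=0, reg = 0xAB29
clock 2: out=1, reg = 0xD594
clock 3: out=0, reg = 0xEACA
clock 4: out=0, reg = 0xF565
clock 5: out=1, reg = 0x7AB2
clock 6: out=0, reg = 0xBD59
clock 7: out=1, reg = 0xDEAC
clock 8: out=0, reg = 0xEF56
clock 9: out=0, reg = 0xF7AB
clock 10: out=1, reg = 0x7BD5

0x7BD5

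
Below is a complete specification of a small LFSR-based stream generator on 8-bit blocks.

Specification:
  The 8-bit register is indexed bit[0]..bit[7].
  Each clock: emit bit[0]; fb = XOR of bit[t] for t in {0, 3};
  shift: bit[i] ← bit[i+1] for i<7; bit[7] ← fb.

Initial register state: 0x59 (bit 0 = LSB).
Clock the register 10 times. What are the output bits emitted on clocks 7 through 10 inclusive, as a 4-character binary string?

1001

reg_0 = 0x59
clock 1: out=1, reg = 0x2C
clock 2: out=0, reg = 0x96
clock 3: out=0, reg = 0x4B
clock 4: out=1, reg = 0x25
clock 5: out=1, reg = 0x92
clock 6: out=0, reg = 0x49
clock 7: out=1, reg = 0x24
clock 8: out=0, reg = 0x12
clock 9: out=0, reg = 0x09
clock 10: out=1, reg = 0x04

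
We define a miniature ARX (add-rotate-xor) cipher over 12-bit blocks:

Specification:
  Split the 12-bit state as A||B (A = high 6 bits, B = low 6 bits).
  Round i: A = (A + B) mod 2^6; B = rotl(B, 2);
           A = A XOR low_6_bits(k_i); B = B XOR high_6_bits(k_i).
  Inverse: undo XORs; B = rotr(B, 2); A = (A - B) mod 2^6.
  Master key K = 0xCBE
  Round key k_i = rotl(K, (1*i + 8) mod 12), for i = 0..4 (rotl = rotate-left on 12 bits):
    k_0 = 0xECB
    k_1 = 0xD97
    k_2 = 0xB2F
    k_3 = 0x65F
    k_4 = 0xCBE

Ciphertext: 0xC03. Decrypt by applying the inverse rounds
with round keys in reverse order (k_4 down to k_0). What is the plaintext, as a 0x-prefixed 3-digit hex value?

0x298

s_0 = ciphertext = 0xC03
s_1 = InvRound(s_0, k_4) = 0xC9C
s_2 = InvRound(s_1, k_3) = 0x711
s_3 = InvRound(s_2, k_2) = 0x51F
s_4 = InvRound(s_3, k_1) = 0xA5A
s_5 = InvRound(s_4, k_0) = 0x298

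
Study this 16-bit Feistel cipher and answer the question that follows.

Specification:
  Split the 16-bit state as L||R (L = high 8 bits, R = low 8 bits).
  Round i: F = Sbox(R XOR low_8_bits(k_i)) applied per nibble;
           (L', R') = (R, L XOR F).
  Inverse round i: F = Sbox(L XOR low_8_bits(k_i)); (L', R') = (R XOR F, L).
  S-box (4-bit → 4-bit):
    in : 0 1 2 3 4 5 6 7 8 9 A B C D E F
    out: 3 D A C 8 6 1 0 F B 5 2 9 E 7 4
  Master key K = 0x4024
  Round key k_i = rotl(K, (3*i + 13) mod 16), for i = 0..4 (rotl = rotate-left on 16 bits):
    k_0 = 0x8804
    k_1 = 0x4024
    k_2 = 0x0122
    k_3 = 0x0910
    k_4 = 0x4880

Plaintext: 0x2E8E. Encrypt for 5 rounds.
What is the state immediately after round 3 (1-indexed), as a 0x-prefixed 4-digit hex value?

s_0 = plaintext = 0x2E8E
s_1 = Round(s_0, k_0) = 0x8EDB
s_2 = Round(s_1, k_1) = 0xDBCA
s_3 = Round(s_2, k_2) = 0xCAA4
s_4 = Round(s_3, k_3) = 0xA4E2
s_5 = Round(s_4, k_4) = 0xE2BE

0xCAA4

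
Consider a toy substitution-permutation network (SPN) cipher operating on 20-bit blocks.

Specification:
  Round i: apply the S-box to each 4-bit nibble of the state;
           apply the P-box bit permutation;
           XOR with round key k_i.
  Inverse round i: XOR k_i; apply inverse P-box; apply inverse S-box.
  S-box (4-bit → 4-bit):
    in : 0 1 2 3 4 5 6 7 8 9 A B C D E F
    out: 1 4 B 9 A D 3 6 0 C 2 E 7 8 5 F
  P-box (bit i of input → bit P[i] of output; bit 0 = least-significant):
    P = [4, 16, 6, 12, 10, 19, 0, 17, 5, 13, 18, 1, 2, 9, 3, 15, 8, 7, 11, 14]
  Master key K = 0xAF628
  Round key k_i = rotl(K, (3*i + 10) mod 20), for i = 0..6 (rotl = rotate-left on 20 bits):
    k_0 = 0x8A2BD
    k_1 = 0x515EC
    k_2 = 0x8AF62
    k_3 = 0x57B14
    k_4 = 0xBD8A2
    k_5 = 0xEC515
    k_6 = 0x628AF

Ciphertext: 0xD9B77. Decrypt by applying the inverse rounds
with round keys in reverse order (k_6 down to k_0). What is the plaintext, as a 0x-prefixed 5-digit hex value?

0x01816

s_0 = ciphertext = 0xD9B77
s_1 = InvRound(s_0, k_6) = 0x6BA4F
s_2 = InvRound(s_1, k_5) = 0x57465
s_3 = InvRound(s_2, k_4) = 0x73BF1
s_4 = InvRound(s_3, k_3) = 0x40091
s_5 = InvRound(s_4, k_2) = 0xC4FCE
s_6 = InvRound(s_5, k_1) = 0x9A3A4
s_7 = InvRound(s_6, k_0) = 0x01816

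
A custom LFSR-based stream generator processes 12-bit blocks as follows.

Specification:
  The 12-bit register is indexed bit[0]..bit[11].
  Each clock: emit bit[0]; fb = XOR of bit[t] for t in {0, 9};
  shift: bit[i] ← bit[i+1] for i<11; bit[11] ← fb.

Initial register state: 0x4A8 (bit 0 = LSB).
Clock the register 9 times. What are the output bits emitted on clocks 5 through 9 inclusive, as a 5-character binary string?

reg_0 = 0x4A8
clock 1: out=0, reg = 0x254
clock 2: out=0, reg = 0x92A
clock 3: out=0, reg = 0x495
clock 4: out=1, reg = 0xA4A
clock 5: out=0, reg = 0xD25
clock 6: out=1, reg = 0xE92
clock 7: out=0, reg = 0xF49
clock 8: out=1, reg = 0x7A4
clock 9: out=0, reg = 0xBD2

01010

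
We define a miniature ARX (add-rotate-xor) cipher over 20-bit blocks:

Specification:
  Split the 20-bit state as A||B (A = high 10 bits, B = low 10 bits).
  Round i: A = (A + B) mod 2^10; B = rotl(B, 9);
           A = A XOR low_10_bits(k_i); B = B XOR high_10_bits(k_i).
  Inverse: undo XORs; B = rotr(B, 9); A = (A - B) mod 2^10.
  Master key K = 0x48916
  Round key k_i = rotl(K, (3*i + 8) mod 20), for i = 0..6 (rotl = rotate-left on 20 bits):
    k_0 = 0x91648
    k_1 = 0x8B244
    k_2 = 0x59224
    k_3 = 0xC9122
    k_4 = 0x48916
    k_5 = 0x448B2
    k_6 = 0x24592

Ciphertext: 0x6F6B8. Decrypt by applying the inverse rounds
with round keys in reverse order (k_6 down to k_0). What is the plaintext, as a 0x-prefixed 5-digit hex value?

0x5AD4A

s_0 = ciphertext = 0x6F6B8
s_1 = InvRound(s_0, k_6) = 0xF7053
s_2 = InvRound(s_1, k_5) = 0x3B282
s_3 = InvRound(s_2, k_4) = 0xAE741
s_4 = InvRound(s_3, k_3) = 0xB44CA
s_5 = InvRound(s_4, k_2) = 0x6675C
s_6 = InvRound(s_5, k_1) = 0x3F6E0
s_7 = InvRound(s_6, k_0) = 0x5AD4A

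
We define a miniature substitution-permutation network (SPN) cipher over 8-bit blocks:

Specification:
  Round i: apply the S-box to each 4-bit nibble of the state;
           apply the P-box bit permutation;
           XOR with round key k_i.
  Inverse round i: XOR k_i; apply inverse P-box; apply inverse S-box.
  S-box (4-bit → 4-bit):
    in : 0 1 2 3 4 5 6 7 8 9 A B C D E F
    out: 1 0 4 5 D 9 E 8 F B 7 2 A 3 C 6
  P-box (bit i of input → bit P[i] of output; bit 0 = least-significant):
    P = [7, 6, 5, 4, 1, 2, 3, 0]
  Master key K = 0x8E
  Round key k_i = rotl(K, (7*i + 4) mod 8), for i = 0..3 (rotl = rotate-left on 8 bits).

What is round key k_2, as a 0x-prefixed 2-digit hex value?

K = 0x8E
k_0 = rotl(K, (7*0+4) mod 8) = rotl(K, 4) = 0xE8
k_1 = rotl(K, (7*1+4) mod 8) = rotl(K, 3) = 0x74
k_2 = rotl(K, (7*2+4) mod 8) = rotl(K, 2) = 0x3A

0x3A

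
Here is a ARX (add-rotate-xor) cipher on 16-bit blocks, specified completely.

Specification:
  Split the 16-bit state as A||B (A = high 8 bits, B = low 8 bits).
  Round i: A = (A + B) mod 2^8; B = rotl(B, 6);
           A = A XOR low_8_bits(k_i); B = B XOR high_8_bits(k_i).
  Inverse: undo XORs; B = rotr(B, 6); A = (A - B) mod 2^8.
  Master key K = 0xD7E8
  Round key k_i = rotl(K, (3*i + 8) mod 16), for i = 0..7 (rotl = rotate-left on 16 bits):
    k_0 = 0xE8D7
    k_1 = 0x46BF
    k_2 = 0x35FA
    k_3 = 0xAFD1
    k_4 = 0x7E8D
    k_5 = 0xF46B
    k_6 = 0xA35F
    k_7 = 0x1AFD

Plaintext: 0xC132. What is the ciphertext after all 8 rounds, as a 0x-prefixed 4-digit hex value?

0xF053

s_0 = plaintext = 0xC132
s_1 = Round(s_0, k_0) = 0x2464
s_2 = Round(s_1, k_1) = 0x375F
s_3 = Round(s_2, k_2) = 0x6CE2
s_4 = Round(s_3, k_3) = 0x9F17
s_5 = Round(s_4, k_4) = 0x3BBB
s_6 = Round(s_5, k_5) = 0x9D1A
s_7 = Round(s_6, k_6) = 0xE825
s_8 = Round(s_7, k_7) = 0xF053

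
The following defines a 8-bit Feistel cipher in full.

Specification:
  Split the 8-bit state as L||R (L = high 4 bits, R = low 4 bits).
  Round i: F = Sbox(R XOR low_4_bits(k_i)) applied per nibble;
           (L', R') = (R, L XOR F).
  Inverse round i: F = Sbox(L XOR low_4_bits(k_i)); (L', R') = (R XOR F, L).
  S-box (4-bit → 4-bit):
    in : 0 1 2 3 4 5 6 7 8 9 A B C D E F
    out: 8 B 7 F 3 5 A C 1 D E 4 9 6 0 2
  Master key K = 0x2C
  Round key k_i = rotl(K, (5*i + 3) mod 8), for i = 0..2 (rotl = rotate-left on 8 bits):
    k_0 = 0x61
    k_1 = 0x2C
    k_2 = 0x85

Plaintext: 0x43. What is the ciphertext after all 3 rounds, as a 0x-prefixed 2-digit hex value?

s_0 = plaintext = 0x43
s_1 = Round(s_0, k_0) = 0x33
s_2 = Round(s_1, k_1) = 0x31
s_3 = Round(s_2, k_2) = 0x10

0x10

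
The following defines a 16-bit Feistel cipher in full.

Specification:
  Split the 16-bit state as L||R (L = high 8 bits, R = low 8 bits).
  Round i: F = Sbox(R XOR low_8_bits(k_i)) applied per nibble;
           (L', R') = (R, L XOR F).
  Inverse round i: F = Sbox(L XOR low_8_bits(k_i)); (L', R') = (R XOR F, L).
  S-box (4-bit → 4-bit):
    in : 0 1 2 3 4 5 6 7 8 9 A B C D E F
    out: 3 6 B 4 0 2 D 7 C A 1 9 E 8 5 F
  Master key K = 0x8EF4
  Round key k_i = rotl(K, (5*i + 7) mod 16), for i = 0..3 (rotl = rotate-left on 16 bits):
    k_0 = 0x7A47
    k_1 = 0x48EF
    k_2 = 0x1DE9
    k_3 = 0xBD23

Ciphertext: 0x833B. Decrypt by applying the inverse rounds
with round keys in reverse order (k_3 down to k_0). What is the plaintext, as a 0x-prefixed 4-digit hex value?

0x70E9

s_0 = ciphertext = 0x833B
s_1 = InvRound(s_0, k_3) = 0x2883
s_2 = InvRound(s_1, k_2) = 0x6528
s_3 = InvRound(s_2, k_1) = 0xE965
s_4 = InvRound(s_3, k_0) = 0x70E9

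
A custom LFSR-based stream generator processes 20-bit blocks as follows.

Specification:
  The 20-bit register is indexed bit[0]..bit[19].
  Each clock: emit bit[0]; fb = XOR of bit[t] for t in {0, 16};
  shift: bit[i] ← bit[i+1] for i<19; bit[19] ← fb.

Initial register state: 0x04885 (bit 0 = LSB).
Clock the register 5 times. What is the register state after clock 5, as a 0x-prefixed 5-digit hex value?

reg_0 = 0x04885
clock 1: out=1, reg = 0x82442
clock 2: out=0, reg = 0x41221
clock 3: out=1, reg = 0xA0910
clock 4: out=0, reg = 0x50488
clock 5: out=0, reg = 0xA8244

0xA8244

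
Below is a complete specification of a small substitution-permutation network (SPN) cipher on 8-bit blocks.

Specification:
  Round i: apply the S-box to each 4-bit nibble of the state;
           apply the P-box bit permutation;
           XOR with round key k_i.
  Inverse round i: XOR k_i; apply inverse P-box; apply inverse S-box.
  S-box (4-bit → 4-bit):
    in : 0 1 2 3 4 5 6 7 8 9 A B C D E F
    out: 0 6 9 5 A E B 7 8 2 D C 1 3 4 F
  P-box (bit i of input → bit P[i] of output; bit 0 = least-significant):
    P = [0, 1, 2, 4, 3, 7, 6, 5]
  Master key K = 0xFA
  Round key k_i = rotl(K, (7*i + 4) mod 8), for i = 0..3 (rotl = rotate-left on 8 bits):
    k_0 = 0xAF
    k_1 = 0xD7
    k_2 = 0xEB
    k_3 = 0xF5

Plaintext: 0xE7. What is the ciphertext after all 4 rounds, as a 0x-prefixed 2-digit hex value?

s_0 = plaintext = 0xE7
s_1 = Round(s_0, k_0) = 0xE8
s_2 = Round(s_1, k_1) = 0x87
s_3 = Round(s_2, k_2) = 0xCC
s_4 = Round(s_3, k_3) = 0xFC

0xFC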